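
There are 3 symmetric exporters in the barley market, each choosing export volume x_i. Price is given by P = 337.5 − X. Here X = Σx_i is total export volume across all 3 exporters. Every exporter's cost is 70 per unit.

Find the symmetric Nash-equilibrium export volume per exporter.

66.875

A representative exporter's profit is π_i = x_i(337.5 − X) − 70x_i, with X = x_i + Σ_{j≠i} x_j.
First-order condition: 267.5 − 2x_i − Σ_{j≠i} x_j = 0.
In a symmetric equilibrium every exporter chooses the same x, so Σ_{j≠i} x_j = 2x. The condition becomes 267.5 − 4x = 0, giving x = 267.5/4 = 66.875.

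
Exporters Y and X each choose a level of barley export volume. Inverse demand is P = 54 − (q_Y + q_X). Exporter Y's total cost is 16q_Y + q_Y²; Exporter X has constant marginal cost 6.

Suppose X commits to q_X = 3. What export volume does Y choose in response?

8.75

Exporter Y's profit: π = q_Y(54 − (q_Y + q_X)) − 16q_Y − q_Y².
∂π/∂q_Y = 38 − 4q_Y − q_X = 0, so q_Y = 9.5 − 0.25q_X.
At q_X = 3: q_Y = 9.5 − 0.25·3 = 8.75.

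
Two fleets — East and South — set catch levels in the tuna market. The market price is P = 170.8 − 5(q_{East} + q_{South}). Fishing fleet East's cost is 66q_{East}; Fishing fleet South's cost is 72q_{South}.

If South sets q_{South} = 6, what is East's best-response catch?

7.48

Fishing fleet East's profit: π = q_{East}(170.8 − 5(q_{East} + q_{South})) − 66q_{East}.
∂π/∂q_{East} = 104.8 − 10q_{East} − 5q_{South} = 0, so q_{East} = 10.48 − 0.5q_{South}.
At q_{South} = 6: q_{East} = 10.48 − 0.5·6 = 7.48.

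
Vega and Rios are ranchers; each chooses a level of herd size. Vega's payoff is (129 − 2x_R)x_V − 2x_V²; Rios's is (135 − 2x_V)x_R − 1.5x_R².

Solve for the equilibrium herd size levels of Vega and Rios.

14.625, 35.25

Expanding Vega's payoff: 129x_V − 2x_Rx_V − 2x_V².
∂π/∂x_V = 129 − 2x_R − 4x_V = 0, so x_V = 32.25 − 0.5x_R.
Likewise for Rios: x_R = 45 − (2/3)x_V.
Plugging x_R into Vega's best response: x_V = 32.25 − 0.5(45 − (2/3)x_V) ⇒ (2/3)x_V = 9.75, so x_V = 14.625.
Then x_R = 45 − (2/3)·14.625 = 35.25.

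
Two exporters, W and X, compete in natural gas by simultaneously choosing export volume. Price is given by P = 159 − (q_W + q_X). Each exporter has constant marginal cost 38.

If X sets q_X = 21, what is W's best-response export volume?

50

Exporter W's profit: π = q_W(159 − (q_W + q_X)) − 38q_W.
∂π/∂q_W = 121 − 2q_W − q_X = 0, so q_W = 60.5 − 0.5q_X.
At q_X = 21: q_W = 60.5 − 0.5·21 = 50.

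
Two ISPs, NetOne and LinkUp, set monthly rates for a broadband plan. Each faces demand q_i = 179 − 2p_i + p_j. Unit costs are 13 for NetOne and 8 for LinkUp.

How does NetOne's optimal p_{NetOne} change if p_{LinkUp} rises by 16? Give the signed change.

4

NetOne's profit: π = (p_{NetOne} − 13)(179 − 2p_{NetOne} + p_{LinkUp}).
∂π/∂p_{NetOne} = 205 − 4p_{NetOne} + p_{LinkUp} = 0 ⇒ p_{NetOne} = 51.25 + 0.25p_{LinkUp}.
The reaction-function slope is 0.25, so a 16-unit rise in p_{LinkUp} moves p_{NetOne} by 0.25 × 16 = 4. NetOne's best response rises — the actions are strategic complements.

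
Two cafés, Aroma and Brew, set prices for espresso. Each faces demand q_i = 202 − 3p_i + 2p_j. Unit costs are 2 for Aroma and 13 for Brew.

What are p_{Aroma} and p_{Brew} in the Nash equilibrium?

Aroma's profit: π = (p_{Aroma} − 2)(202 − 3p_{Aroma} + 2p_{Brew}).
∂π/∂p_{Aroma} = 208 − 6p_{Aroma} + 2p_{Brew} = 0 ⇒ p_{Aroma} = 104/3 + (1/3)p_{Brew}.
Similarly p_{Brew} = 241/6 + (1/3)p_{Aroma}.
Solving the two reaction functions simultaneously: (1 − (1/3)(1/3))p_{Aroma} = 104/3 + (1/3)·(241/6), so (8/9)p_{Aroma} = 865/18 and p_{Aroma} = 54.0625.
Then p_{Brew} = 241/6 + (1/3)·54.0625 = 58.1875.

54.0625, 58.1875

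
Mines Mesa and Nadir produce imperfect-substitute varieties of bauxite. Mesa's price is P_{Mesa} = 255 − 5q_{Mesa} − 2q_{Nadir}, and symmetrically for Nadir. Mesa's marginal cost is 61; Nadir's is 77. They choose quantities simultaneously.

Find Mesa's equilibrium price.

143.5

Mine Mesa's profit: π = q_{Mesa}(255 − 5q_{Mesa} − 2q_{Nadir}) − 61q_{Mesa}.
∂π/∂q_{Mesa} = 194 − 10q_{Mesa} − 2q_{Nadir} = 0 ⇒ q_{Mesa} = 19.4 − 0.2q_{Nadir}.
Similarly q_{Nadir} = 17.8 − 0.2q_{Mesa}.
Solving the two reaction functions simultaneously: (1 − (−0.2)(−0.2))q_{Mesa} = 19.4 − 0.2·17.8, so 0.96q_{Mesa} = 15.84 and q_{Mesa} = 16.5.
Then q_{Nadir} = 17.8 − 0.2·16.5 = 14.5.
P_{Mesa} = 255 − 5·16.5 − 2·14.5 = 143.5.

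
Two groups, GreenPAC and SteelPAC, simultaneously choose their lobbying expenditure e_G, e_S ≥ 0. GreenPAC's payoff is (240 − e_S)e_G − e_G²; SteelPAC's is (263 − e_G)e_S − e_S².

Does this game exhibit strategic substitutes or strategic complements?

strategic substitutes

Expanding GreenPAC's payoff: 240e_G − e_Se_G − e_G².
∂π/∂e_G = 240 − e_S − 2e_G = 0, so e_G = 120 − 0.5e_S.
The best-response slope de_G/de_S = −0.5 < 0: the reaction function is downward-sloping, so the choices are strategic substitutes.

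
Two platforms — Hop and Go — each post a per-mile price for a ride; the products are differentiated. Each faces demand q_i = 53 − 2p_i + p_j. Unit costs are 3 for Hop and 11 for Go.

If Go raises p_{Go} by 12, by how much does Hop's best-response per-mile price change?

Hop's profit: π = (p_{Hop} − 3)(53 − 2p_{Hop} + p_{Go}).
∂π/∂p_{Hop} = 59 − 4p_{Hop} + p_{Go} = 0 ⇒ p_{Hop} = 14.75 + 0.25p_{Go}.
The reaction-function slope is 0.25, so a 12-unit rise in p_{Go} moves p_{Hop} by 0.25 × 12 = 3. Hop's best response rises — the actions are strategic complements.

3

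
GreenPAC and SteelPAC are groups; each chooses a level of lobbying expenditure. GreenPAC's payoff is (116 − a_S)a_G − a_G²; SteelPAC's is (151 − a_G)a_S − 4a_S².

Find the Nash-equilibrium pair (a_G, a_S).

51.8, 12.4

Expanding GreenPAC's payoff: 116a_G − a_Sa_G − a_G².
∂π/∂a_G = 116 − a_S − 2a_G = 0, so a_G = 58 − 0.5a_S.
Likewise for SteelPAC: a_S = 18.875 − 0.125a_G.
Plugging a_S into GreenPAC's best response: a_G = 58 − 0.5(18.875 − 0.125a_G) ⇒ 0.9375a_G = 48.5625, so a_G = 51.8.
Then a_S = 18.875 − 0.125·51.8 = 12.4.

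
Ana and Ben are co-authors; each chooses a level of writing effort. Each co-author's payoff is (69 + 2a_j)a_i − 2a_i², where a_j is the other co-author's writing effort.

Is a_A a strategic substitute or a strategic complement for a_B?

Ana's payoff is (69 + 2a_B)a_A − 2a_A².
∂π/∂a_A = 69 + 2a_B − 4a_A = 0, so a_A = 17.25 + 0.5a_B.
The best-response slope da_A/da_B = 0.5 > 0: the reaction function is upward-sloping, so the choices are strategic complements.

strategic complements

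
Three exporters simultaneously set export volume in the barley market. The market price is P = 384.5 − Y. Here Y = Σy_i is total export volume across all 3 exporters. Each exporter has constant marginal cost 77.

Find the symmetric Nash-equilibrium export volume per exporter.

76.875

A representative exporter's profit is π_i = y_i(384.5 − Y) − 77y_i, with Y = y_i + Σ_{j≠i} y_j.
First-order condition: 307.5 − 2y_i − Σ_{j≠i} y_j = 0.
Imposing symmetry (y_j = y for all j) turns Σ_{j≠i} y_j into 2y, so 307.5 = 4y and y = 76.875.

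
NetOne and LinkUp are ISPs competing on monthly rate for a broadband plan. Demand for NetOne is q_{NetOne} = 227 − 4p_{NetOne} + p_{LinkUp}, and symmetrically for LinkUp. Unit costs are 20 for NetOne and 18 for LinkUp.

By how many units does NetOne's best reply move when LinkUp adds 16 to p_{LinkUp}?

NetOne's profit: π = (p_{NetOne} − 20)(227 − 4p_{NetOne} + p_{LinkUp}).
∂π/∂p_{NetOne} = 307 − 8p_{NetOne} + p_{LinkUp} = 0 ⇒ p_{NetOne} = 38.375 + 0.125p_{LinkUp}.
The reaction-function slope is 0.125, so a 16-unit rise in p_{LinkUp} moves p_{NetOne} by 0.125 × 16 = 2. NetOne's best response rises — the actions are strategic complements.

2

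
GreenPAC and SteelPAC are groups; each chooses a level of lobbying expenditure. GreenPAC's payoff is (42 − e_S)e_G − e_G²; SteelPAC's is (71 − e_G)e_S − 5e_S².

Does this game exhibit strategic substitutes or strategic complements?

strategic substitutes

Expanding GreenPAC's payoff: 42e_G − e_Se_G − e_G².
∂π/∂e_G = 42 − e_S − 2e_G = 0, so e_G = 21 − 0.5e_S.
The best-response slope de_G/de_S = −0.5 < 0: the reaction function is downward-sloping, so the choices are strategic substitutes.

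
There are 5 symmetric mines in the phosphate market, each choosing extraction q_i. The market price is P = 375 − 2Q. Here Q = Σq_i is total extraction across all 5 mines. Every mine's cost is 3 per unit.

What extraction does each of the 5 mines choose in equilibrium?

A representative mine's profit is π_i = q_i(375 − 2Q) − 3q_i, with Q = q_i + Σ_{j≠i} q_j.
First-order condition: 372 − 4q_i − 2Σ_{j≠i} q_j = 0.
In a symmetric equilibrium every mine chooses the same q, so Σ_{j≠i} q_j = 4q. The condition becomes 372 − 12q = 0, giving q = 372/12 = 31.

31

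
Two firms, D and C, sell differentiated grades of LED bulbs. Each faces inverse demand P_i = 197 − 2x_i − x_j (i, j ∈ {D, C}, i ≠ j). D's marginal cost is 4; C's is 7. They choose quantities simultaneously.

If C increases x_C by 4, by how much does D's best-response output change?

Firm D's profit: π = x_D(197 − 2x_D − x_C) − 4x_D.
∂π/∂x_D = 193 − 4x_D − x_C = 0 ⇒ x_D = 48.25 − 0.25x_C.
The reaction-function slope is −0.25, so a 4-unit rise in x_C moves x_D by −0.25 × 4 = −1. D's best response falls — the actions are strategic substitutes.

-1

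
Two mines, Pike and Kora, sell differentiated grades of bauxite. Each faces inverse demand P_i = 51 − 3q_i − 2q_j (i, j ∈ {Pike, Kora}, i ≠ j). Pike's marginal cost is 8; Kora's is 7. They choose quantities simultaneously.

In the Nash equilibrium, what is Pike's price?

23.9375

Mine Pike's profit: π = q_{Pike}(51 − 3q_{Pike} − 2q_{Kora}) − 8q_{Pike}.
∂π/∂q_{Pike} = 43 − 6q_{Pike} − 2q_{Kora} = 0 ⇒ q_{Pike} = 43/6 − (1/3)q_{Kora}.
Similarly q_{Kora} = 22/3 − (1/3)q_{Pike}.
Plugging q_{Kora} into Pike's best response: q_{Pike} = 43/6 − (1/3)(22/3 − (1/3)q_{Pike}) ⇒ (8/9)q_{Pike} = 85/18, so q_{Pike} = 5.3125.
Then q_{Kora} = 22/3 − (1/3)·5.3125 = 5.5625.
P_{Pike} = 51 − 3·5.3125 − 2·5.5625 = 23.9375.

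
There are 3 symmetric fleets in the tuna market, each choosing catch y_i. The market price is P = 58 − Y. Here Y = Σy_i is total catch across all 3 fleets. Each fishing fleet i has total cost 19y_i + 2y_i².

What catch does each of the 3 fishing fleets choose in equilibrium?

A representative fishing fleet's profit is π_i = y_i(58 − Y) − 19y_i − 2y_i², with Y = y_i + Σ_{j≠i} y_j.
First-order condition: 39 − 6y_i − Σ_{j≠i} y_j = 0.
In a symmetric equilibrium every fishing fleet chooses the same y, so Σ_{j≠i} y_j = 2y. The condition becomes 39 − 8y = 0, giving y = 39/8 = 4.875.

4.875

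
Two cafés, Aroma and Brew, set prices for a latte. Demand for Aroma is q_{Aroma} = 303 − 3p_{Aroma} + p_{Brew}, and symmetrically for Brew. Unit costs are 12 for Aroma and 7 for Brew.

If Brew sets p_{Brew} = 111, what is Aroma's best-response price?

75

Aroma's profit: π = (p_{Aroma} − 12)(303 − 3p_{Aroma} + p_{Brew}).
∂π/∂p_{Aroma} = 339 − 6p_{Aroma} + p_{Brew} = 0 ⇒ p_{Aroma} = 56.5 + (1/6)p_{Brew}.
At p_{Brew} = 111: p_{Aroma} = 56.5 + (1/6)·111 = 75.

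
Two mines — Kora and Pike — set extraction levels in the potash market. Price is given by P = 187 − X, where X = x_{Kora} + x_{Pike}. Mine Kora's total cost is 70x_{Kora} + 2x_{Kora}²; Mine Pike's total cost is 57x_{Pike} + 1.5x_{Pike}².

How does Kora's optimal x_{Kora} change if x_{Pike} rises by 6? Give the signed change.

Mine Kora's profit: π = x_{Kora}(187 − (x_{Kora} + x_{Pike})) − 70x_{Kora} − 2x_{Kora}².
∂π/∂x_{Kora} = 117 − 6x_{Kora} − x_{Pike} = 0, so x_{Kora} = 19.5 − (1/6)x_{Pike}.
The reaction-function slope is −1/6, so a 6-unit rise in x_{Pike} moves x_{Kora} by −1/6 × 6 = −1. Kora's best response falls — the actions are strategic substitutes.

-1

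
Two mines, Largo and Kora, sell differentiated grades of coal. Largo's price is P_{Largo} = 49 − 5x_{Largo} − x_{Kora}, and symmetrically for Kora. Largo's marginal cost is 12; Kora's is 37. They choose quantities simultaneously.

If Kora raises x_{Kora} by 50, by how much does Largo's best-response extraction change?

-5

Mine Largo's profit: π = x_{Largo}(49 − 5x_{Largo} − x_{Kora}) − 12x_{Largo}.
∂π/∂x_{Largo} = 37 − 10x_{Largo} − x_{Kora} = 0 ⇒ x_{Largo} = 3.7 − 0.1x_{Kora}.
The reaction-function slope is −0.1, so a 50-unit rise in x_{Kora} moves x_{Largo} by −0.1 × 50 = −5. Largo's best response falls — the actions are strategic substitutes.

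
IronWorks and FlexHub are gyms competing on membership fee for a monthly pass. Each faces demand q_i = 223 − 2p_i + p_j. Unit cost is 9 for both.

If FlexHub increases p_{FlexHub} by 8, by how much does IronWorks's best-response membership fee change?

2

IronWorks's profit: π = (p_{IronWorks} − 9)(223 − 2p_{IronWorks} + p_{FlexHub}).
∂π/∂p_{IronWorks} = 241 − 4p_{IronWorks} + p_{FlexHub} = 0 ⇒ p_{IronWorks} = 60.25 + 0.25p_{FlexHub}.
The reaction-function slope is 0.25, so an 8-unit rise in p_{FlexHub} moves p_{IronWorks} by 0.25 × 8 = 2. IronWorks's best response rises — the actions are strategic complements.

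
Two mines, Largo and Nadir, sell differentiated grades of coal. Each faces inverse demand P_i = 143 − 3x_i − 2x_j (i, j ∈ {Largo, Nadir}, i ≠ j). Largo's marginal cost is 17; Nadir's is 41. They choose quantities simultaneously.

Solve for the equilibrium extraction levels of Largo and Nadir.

Mine Largo's profit: π = x_{Largo}(143 − 3x_{Largo} − 2x_{Nadir}) − 17x_{Largo}.
∂π/∂x_{Largo} = 126 − 6x_{Largo} − 2x_{Nadir} = 0 ⇒ x_{Largo} = 21 − (1/3)x_{Nadir}.
Similarly x_{Nadir} = 17 − (1/3)x_{Largo}.
Solving the two reaction functions simultaneously: (1 − (−1/3)(−1/3))x_{Largo} = 21 − (1/3)·17, so (8/9)x_{Largo} = 46/3 and x_{Largo} = 17.25.
Then x_{Nadir} = 17 − (1/3)·17.25 = 11.25.

17.25, 11.25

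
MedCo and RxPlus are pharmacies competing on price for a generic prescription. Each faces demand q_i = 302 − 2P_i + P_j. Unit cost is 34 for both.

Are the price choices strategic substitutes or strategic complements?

strategic complements

MedCo's profit: π = (P_{MedCo} − 34)(302 − 2P_{MedCo} + P_{RxPlus}).
∂π/∂P_{MedCo} = 370 − 4P_{MedCo} + P_{RxPlus} = 0 ⇒ P_{MedCo} = 92.5 + 0.25P_{RxPlus}.
The best-response slope dP_{MedCo}/dP_{RxPlus} = 0.25 > 0: the reaction function is upward-sloping, so the choices are strategic complements.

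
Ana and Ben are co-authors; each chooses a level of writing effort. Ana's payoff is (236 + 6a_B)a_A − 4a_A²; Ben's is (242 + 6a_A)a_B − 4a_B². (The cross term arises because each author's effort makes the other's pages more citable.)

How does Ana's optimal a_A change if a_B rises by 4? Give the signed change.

Expanding Ana's payoff: 236a_A + 6a_Ba_A − 4a_A².
∂π/∂a_A = 236 + 6a_B − 8a_A = 0, so a_A = 29.5 + 0.75a_B.
The reaction-function slope is 0.75, so a 4-unit rise in a_B moves a_A by 0.75 × 4 = 3. Ana's best response rises — the actions are strategic complements.

3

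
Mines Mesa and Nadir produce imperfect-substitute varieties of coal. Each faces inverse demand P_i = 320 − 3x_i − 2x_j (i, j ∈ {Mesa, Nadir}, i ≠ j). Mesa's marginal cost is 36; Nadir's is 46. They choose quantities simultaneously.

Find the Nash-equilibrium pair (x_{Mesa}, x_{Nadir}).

36.125, 33.625

Mine Mesa's profit: π = x_{Mesa}(320 − 3x_{Mesa} − 2x_{Nadir}) − 36x_{Mesa}.
∂π/∂x_{Mesa} = 284 − 6x_{Mesa} − 2x_{Nadir} = 0 ⇒ x_{Mesa} = 142/3 − (1/3)x_{Nadir}.
Similarly x_{Nadir} = 137/3 − (1/3)x_{Mesa}.
Plugging x_{Nadir} into Mesa's best response: x_{Mesa} = 142/3 − (1/3)(137/3 − (1/3)x_{Mesa}) ⇒ (8/9)x_{Mesa} = 289/9, so x_{Mesa} = 36.125.
Then x_{Nadir} = 137/3 − (1/3)·36.125 = 33.625.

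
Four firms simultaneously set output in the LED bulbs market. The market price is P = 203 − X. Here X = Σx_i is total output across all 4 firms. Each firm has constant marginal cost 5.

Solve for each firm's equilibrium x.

A representative firm's profit is π_i = x_i(203 − X) − 5x_i, with X = x_i + Σ_{j≠i} x_j.
First-order condition: 198 − 2x_i − Σ_{j≠i} x_j = 0.
With identical firms, set every x_j = x: then 198 − 2x − 3x = 0, i.e. x = 198/5 = 39.6.

39.6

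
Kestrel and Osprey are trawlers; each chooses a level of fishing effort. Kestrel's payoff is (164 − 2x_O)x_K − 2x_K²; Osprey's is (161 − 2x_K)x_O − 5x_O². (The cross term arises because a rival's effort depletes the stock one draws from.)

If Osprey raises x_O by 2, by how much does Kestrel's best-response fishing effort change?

Expanding Kestrel's payoff: 164x_K − 2x_Ox_K − 2x_K².
∂π/∂x_K = 164 − 2x_O − 4x_K = 0, so x_K = 41 − 0.5x_O.
The reaction-function slope is −0.5, so a 2-unit rise in x_O moves x_K by −0.5 × 2 = −1. Kestrel's best response falls — the actions are strategic substitutes.

-1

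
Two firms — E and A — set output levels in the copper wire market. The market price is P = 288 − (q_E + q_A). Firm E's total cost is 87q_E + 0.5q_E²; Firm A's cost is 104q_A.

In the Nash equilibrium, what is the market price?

174.2

Firm E's profit: π = q_E(288 − (q_E + q_A)) − 87q_E − 0.5q_E².
∂π/∂q_E = 201 − 3q_E − q_A = 0, so q_E = 67 − (1/3)q_A.
For A: ∂π/∂q_A = 184 − 2q_A − q_E = 0 ⇒ q_A = 92 − 0.5q_E.
Plugging q_A into E's best response: q_E = 67 − (1/3)(92 − 0.5q_E) ⇒ (5/6)q_E = 109/3, so q_E = 43.6.
Then q_A = 92 − 0.5·43.6 = 70.2.
Equilibrium price: P = 288 − 113.8 = 174.2.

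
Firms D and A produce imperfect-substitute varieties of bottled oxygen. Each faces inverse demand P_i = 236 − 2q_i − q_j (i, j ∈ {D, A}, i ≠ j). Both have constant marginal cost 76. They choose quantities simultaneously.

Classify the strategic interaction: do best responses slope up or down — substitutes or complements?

Firm D's profit: π = q_D(236 − 2q_D − q_A) − 76q_D.
∂π/∂q_D = 160 − 4q_D − q_A = 0 ⇒ q_D = 40 − 0.25q_A.
The best-response slope dq_D/dq_A = −0.25 < 0: the reaction function is downward-sloping, so the choices are strategic substitutes.

strategic substitutes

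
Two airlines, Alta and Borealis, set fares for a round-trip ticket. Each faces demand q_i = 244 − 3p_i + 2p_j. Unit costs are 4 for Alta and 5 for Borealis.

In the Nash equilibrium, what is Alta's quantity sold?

Alta's profit: π = (p_{Alta} − 4)(244 − 3p_{Alta} + 2p_{Borealis}).
∂π/∂p_{Alta} = 256 − 6p_{Alta} + 2p_{Borealis} = 0 ⇒ p_{Alta} = 128/3 + (1/3)p_{Borealis}.
Similarly p_{Borealis} = 259/6 + (1/3)p_{Alta}.
Solving the two reaction functions simultaneously: (1 − (1/3)(1/3))p_{Alta} = 128/3 + (1/3)·(259/6), so (8/9)p_{Alta} = 1027/18 and p_{Alta} = 64.1875.
Then p_{Borealis} = 259/6 + (1/3)·64.1875 = 64.5625.
q_{Alta} = 244 − 3·64.1875 + 2·64.5625 = 180.5625.

180.5625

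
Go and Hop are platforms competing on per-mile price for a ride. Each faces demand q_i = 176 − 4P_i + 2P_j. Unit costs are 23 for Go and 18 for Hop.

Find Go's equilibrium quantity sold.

Go's profit: π = (P_{Go} − 23)(176 − 4P_{Go} + 2P_{Hop}).
∂π/∂P_{Go} = 268 − 8P_{Go} + 2P_{Hop} = 0 ⇒ P_{Go} = 33.5 + 0.25P_{Hop}.
Similarly P_{Hop} = 31 + 0.25P_{Go}.
Solving the two reaction functions simultaneously: (1 − (0.25)(0.25))P_{Go} = 33.5 + 0.25·31, so 0.9375P_{Go} = 41.25 and P_{Go} = 44.
Then P_{Hop} = 31 + 0.25·44 = 42.
q_{Go} = 176 − 4·44 + 2·42 = 84.

84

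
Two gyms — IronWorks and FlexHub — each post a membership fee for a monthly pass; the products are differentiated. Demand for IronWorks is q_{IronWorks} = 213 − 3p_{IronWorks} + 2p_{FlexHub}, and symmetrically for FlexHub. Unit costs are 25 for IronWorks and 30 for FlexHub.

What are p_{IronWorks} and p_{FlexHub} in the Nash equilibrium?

IronWorks's profit: π = (p_{IronWorks} − 25)(213 − 3p_{IronWorks} + 2p_{FlexHub}).
∂π/∂p_{IronWorks} = 288 − 6p_{IronWorks} + 2p_{FlexHub} = 0 ⇒ p_{IronWorks} = 48 + (1/3)p_{FlexHub}.
Similarly p_{FlexHub} = 50.5 + (1/3)p_{IronWorks}.
Substituting the second reaction function into the first: p_{IronWorks} = 48 + (1/3)(50.5 + (1/3)p_{IronWorks}), which gives (8/9)p_{IronWorks} = 389/6 ⇒ p_{IronWorks} = 72.9375.
Then p_{FlexHub} = 50.5 + (1/3)·72.9375 = 74.8125.

72.9375, 74.8125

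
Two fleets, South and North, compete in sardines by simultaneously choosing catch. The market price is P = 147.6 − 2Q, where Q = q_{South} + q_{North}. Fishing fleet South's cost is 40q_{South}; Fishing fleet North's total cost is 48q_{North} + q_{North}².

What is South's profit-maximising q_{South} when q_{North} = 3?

Fishing fleet South's profit: π = q_{South}(147.6 − 2(q_{South} + q_{North})) − 40q_{South}.
∂π/∂q_{South} = 107.6 − 4q_{South} − 2q_{North} = 0, so q_{South} = 26.9 − 0.5q_{North}.
At q_{North} = 3: q_{South} = 26.9 − 0.5·3 = 25.4.

25.4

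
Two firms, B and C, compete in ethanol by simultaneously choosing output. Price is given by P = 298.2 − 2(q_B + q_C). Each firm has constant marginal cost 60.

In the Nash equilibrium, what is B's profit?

Firm B's profit: π = q_B(298.2 − 2(q_B + q_C)) − 60q_B.
∂π/∂q_B = 238.2 − 4q_B − 2q_C = 0, so q_B = 59.55 − 0.5q_C.
The game is symmetric, so in equilibrium q_C = q_B: the reaction function gives 1.5q_B = 59.55, hence q_B = 39.7.
Price P = 298.2 − 2·79.4 = 139.4.
B's profit: (139.4 − 60)·39.7 = 3152.18.

3152.18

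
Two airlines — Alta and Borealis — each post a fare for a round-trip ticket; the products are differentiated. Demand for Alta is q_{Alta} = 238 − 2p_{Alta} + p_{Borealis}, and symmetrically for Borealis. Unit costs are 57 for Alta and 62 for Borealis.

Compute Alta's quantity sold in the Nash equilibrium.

122

Alta's profit: π = (p_{Alta} − 57)(238 − 2p_{Alta} + p_{Borealis}).
∂π/∂p_{Alta} = 352 − 4p_{Alta} + p_{Borealis} = 0 ⇒ p_{Alta} = 88 + 0.25p_{Borealis}.
Similarly p_{Borealis} = 90.5 + 0.25p_{Alta}.
Solving the two reaction functions simultaneously: (1 − (0.25)(0.25))p_{Alta} = 88 + 0.25·90.5, so 0.9375p_{Alta} = 110.625 and p_{Alta} = 118.
Then p_{Borealis} = 90.5 + 0.25·118 = 120.
q_{Alta} = 238 − 2·118 + 120 = 122.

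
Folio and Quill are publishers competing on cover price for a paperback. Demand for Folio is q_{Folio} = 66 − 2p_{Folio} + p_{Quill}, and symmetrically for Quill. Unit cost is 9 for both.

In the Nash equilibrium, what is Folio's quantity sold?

Folio's profit: π = (p_{Folio} − 9)(66 − 2p_{Folio} + p_{Quill}).
∂π/∂p_{Folio} = 84 − 4p_{Folio} + p_{Quill} = 0 ⇒ p_{Folio} = 21 + 0.25p_{Quill}.
Setting p_{Folio} = p_{Quill} in the reaction function: p_{Folio} = 21 + 0.25p_{Folio}, so p_{Folio} = 21 / 0.75 = 28.
q_{Folio} = 66 − 2·28 + 28 = 38.

38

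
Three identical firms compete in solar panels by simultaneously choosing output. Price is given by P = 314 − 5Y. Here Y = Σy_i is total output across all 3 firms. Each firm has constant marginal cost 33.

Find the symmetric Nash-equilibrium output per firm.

14.05

A representative firm's profit is π_i = y_i(314 − 5Y) − 33y_i, with Y = y_i + Σ_{j≠i} y_j.
First-order condition: 281 − 10y_i − 5Σ_{j≠i} y_j = 0.
Imposing symmetry (y_j = y for all j) turns Σ_{j≠i} y_j into 2y, so 281 = 20y and y = 14.05.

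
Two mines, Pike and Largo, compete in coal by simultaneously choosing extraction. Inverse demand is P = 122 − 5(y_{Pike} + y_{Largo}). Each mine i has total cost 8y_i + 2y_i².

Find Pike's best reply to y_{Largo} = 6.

6

Mine Pike's profit: π = y_{Pike}(122 − 5(y_{Pike} + y_{Largo})) − 8y_{Pike} − 2y_{Pike}².
∂π/∂y_{Pike} = 114 − 14y_{Pike} − 5y_{Largo} = 0, so y_{Pike} = 57/7 − (5/14)y_{Largo}.
At y_{Largo} = 6: y_{Pike} = 57/7 − (5/14)·6 = 6.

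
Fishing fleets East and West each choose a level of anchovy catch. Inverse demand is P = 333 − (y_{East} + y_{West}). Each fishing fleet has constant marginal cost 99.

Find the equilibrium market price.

177

Fishing fleet East's profit: π = y_{East}(333 − (y_{East} + y_{West})) − 99y_{East}.
∂π/∂y_{East} = 234 − 2y_{East} − y_{West} = 0, so y_{East} = 117 − 0.5y_{West}.
Setting y_{East} = y_{West} in the reaction function: y_{East} = 117 − 0.5y_{East}, so y_{East} = 117 / 1.5 = 78.
Equilibrium price: P = 333 − 156 = 177.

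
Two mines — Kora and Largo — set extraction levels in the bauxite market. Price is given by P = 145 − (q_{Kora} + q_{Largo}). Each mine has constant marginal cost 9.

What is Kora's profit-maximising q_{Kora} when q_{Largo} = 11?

Mine Kora's profit: π = q_{Kora}(145 − (q_{Kora} + q_{Largo})) − 9q_{Kora}.
∂π/∂q_{Kora} = 136 − 2q_{Kora} − q_{Largo} = 0, so q_{Kora} = 68 − 0.5q_{Largo}.
At q_{Largo} = 11: q_{Kora} = 68 − 0.5·11 = 62.5.

62.5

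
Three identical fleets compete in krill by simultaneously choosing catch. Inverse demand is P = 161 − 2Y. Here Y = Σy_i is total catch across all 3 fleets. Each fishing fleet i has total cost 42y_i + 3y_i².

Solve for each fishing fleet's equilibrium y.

8.5

A representative fishing fleet's profit is π_i = y_i(161 − 2Y) − 42y_i − 3y_i², with Y = y_i + Σ_{j≠i} y_j.
First-order condition: 119 − 10y_i − 2Σ_{j≠i} y_j = 0.
Imposing symmetry (y_j = y for all j) turns Σ_{j≠i} y_j into 2y, so 119 = 14y and y = 8.5.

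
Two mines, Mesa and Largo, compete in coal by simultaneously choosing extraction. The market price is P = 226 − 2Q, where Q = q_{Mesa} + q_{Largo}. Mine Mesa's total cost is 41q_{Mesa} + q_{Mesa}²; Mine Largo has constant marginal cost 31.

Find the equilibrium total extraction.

57.5

Mine Mesa's profit: π = q_{Mesa}(226 − 2(q_{Mesa} + q_{Largo})) − 41q_{Mesa} − q_{Mesa}².
∂π/∂q_{Mesa} = 185 − 6q_{Mesa} − 2q_{Largo} = 0, so q_{Mesa} = 185/6 − (1/3)q_{Largo}.
For Largo: ∂π/∂q_{Largo} = 195 − 4q_{Largo} − 2q_{Mesa} = 0 ⇒ q_{Largo} = 48.75 − 0.5q_{Mesa}.
Substituting the second reaction function into the first: q_{Mesa} = 185/6 − (1/3)(48.75 − 0.5q_{Mesa}), which gives (5/6)q_{Mesa} = 175/12 ⇒ q_{Mesa} = 17.5.
Then q_{Largo} = 48.75 − 0.5·17.5 = 40.
Total extraction: 17.5 + 40 = 57.5.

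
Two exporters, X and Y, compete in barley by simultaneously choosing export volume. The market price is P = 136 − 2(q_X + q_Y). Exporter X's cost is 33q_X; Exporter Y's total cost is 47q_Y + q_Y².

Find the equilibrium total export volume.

29.5

Exporter X's profit: π = q_X(136 − 2(q_X + q_Y)) − 33q_X.
∂π/∂q_X = 103 − 4q_X − 2q_Y = 0, so q_X = 25.75 − 0.5q_Y.
For Y: ∂π/∂q_Y = 89 − 6q_Y − 2q_X = 0 ⇒ q_Y = 89/6 − (1/3)q_X.
Solving the two reaction functions simultaneously: (1 − (−0.5)(−1/3))q_X = 25.75 − 0.5·(89/6), so (5/6)q_X = 55/3 and q_X = 22.
Then q_Y = 89/6 − (1/3)·22 = 7.5.
Total export volume: 22 + 7.5 = 29.5.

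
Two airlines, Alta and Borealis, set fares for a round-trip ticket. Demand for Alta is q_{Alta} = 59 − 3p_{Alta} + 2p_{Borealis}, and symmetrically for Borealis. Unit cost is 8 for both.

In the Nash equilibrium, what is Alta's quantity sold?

Alta's profit: π = (p_{Alta} − 8)(59 − 3p_{Alta} + 2p_{Borealis}).
∂π/∂p_{Alta} = 83 − 6p_{Alta} + 2p_{Borealis} = 0 ⇒ p_{Alta} = 83/6 + (1/3)p_{Borealis}.
The game is symmetric, so in equilibrium p_{Borealis} = p_{Alta}: the reaction function gives (2/3)p_{Alta} = 83/6, hence p_{Alta} = 20.75.
q_{Alta} = 59 − 3·20.75 + 2·20.75 = 38.25.

38.25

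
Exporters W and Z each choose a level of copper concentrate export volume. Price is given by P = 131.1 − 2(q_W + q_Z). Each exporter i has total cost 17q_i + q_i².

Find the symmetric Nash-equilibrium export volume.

Exporter W's profit: π = q_W(131.1 − 2(q_W + q_Z)) − 17q_W − q_W².
∂π/∂q_W = 114.1 − 6q_W − 2q_Z = 0, so q_W = 1141/60 − (1/3)q_Z.
By symmetry q_Z = q_W; substituting into the reaction function, (4/3)q_W = 1141/60 and q_W = 14.2625.

14.2625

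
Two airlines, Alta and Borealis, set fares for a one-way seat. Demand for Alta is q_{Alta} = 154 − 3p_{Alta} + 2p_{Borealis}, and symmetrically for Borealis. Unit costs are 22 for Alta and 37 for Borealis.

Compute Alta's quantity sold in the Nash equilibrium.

107.4375

Alta's profit: π = (p_{Alta} − 22)(154 − 3p_{Alta} + 2p_{Borealis}).
∂π/∂p_{Alta} = 220 − 6p_{Alta} + 2p_{Borealis} = 0 ⇒ p_{Alta} = 110/3 + (1/3)p_{Borealis}.
Similarly p_{Borealis} = 265/6 + (1/3)p_{Alta}.
Solving the two reaction functions simultaneously: (1 − (1/3)(1/3))p_{Alta} = 110/3 + (1/3)·(265/6), so (8/9)p_{Alta} = 925/18 and p_{Alta} = 57.8125.
Then p_{Borealis} = 265/6 + (1/3)·57.8125 = 63.4375.
q_{Alta} = 154 − 3·57.8125 + 2·63.4375 = 107.4375.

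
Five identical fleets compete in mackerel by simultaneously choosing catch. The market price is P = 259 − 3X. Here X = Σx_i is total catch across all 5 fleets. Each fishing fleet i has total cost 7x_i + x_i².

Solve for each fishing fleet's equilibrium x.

A representative fishing fleet's profit is π_i = x_i(259 − 3X) − 7x_i − x_i², with X = x_i + Σ_{j≠i} x_j.
First-order condition: 252 − 8x_i − 3Σ_{j≠i} x_j = 0.
In a symmetric equilibrium every fishing fleet chooses the same x, so Σ_{j≠i} x_j = 4x. The condition becomes 252 − 20x = 0, giving x = 252/20 = 12.6.

12.6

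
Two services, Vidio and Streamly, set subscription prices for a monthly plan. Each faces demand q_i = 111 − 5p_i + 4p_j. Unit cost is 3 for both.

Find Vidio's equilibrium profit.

1620

Vidio's profit: π = (p_{Vidio} − 3)(111 − 5p_{Vidio} + 4p_{Streamly}).
∂π/∂p_{Vidio} = 126 − 10p_{Vidio} + 4p_{Streamly} = 0 ⇒ p_{Vidio} = 12.6 + 0.4p_{Streamly}.
By symmetry p_{Streamly} = p_{Vidio}; substituting into the reaction function, 0.6p_{Vidio} = 12.6 and p_{Vidio} = 21.
q_{Vidio} = 111 − 5·21 + 4·21 = 90.
Profit = (21 − 3)·90 = 1620.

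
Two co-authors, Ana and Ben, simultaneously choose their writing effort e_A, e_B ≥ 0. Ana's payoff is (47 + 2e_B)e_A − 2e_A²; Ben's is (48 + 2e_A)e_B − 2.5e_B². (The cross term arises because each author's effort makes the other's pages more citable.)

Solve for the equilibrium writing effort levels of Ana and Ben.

20.6875, 17.875

Expanding Ana's payoff: 47e_A + 2e_Be_A − 2e_A².
∂π/∂e_A = 47 + 2e_B − 4e_A = 0, so e_A = 11.75 + 0.5e_B.
Likewise for Ben: e_B = 9.6 + 0.4e_A.
Plugging e_B into Ana's best response: e_A = 11.75 + 0.5(9.6 + 0.4e_A) ⇒ 0.8e_A = 16.55, so e_A = 20.6875.
Then e_B = 9.6 + 0.4·20.6875 = 17.875.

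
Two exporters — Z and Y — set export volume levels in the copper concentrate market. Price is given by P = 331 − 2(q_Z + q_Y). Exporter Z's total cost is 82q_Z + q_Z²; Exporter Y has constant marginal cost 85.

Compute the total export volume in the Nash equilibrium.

74.1

Exporter Z's profit: π = q_Z(331 − 2(q_Z + q_Y)) − 82q_Z − q_Z².
∂π/∂q_Z = 249 − 6q_Z − 2q_Y = 0, so q_Z = 41.5 − (1/3)q_Y.
For Y: ∂π/∂q_Y = 246 − 4q_Y − 2q_Z = 0 ⇒ q_Y = 61.5 − 0.5q_Z.
Substituting the second reaction function into the first: q_Z = 41.5 − (1/3)(61.5 − 0.5q_Z), which gives (5/6)q_Z = 21 ⇒ q_Z = 25.2.
Then q_Y = 61.5 − 0.5·25.2 = 48.9.
Total export volume: 25.2 + 48.9 = 74.1.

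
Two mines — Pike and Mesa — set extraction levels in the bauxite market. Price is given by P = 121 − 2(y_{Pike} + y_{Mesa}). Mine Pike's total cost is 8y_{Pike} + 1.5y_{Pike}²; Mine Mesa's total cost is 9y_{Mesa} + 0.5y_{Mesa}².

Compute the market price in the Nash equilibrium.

63

Mine Pike's profit: π = y_{Pike}(121 − 2(y_{Pike} + y_{Mesa})) − 8y_{Pike} − 1.5y_{Pike}².
∂π/∂y_{Pike} = 113 − 7y_{Pike} − 2y_{Mesa} = 0, so y_{Pike} = 113/7 − (2/7)y_{Mesa}.
For Mesa: ∂π/∂y_{Mesa} = 112 − 5y_{Mesa} − 2y_{Pike} = 0 ⇒ y_{Mesa} = 22.4 − 0.4y_{Pike}.
Plugging y_{Mesa} into Pike's best response: y_{Pike} = 113/7 − (2/7)(22.4 − 0.4y_{Pike}) ⇒ (31/35)y_{Pike} = 341/35, so y_{Pike} = 11.
Then y_{Mesa} = 22.4 − 0.4·11 = 18.
Equilibrium price: P = 121 − 2·29 = 63.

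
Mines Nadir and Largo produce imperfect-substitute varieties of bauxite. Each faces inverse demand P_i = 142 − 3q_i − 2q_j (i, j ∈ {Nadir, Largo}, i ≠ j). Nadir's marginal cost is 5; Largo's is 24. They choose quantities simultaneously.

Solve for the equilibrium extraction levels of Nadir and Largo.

18.3125, 13.5625

Mine Nadir's profit: π = q_{Nadir}(142 − 3q_{Nadir} − 2q_{Largo}) − 5q_{Nadir}.
∂π/∂q_{Nadir} = 137 − 6q_{Nadir} − 2q_{Largo} = 0 ⇒ q_{Nadir} = 137/6 − (1/3)q_{Largo}.
Similarly q_{Largo} = 59/3 − (1/3)q_{Nadir}.
Plugging q_{Largo} into Nadir's best response: q_{Nadir} = 137/6 − (1/3)(59/3 − (1/3)q_{Nadir}) ⇒ (8/9)q_{Nadir} = 293/18, so q_{Nadir} = 18.3125.
Then q_{Largo} = 59/3 − (1/3)·18.3125 = 13.5625.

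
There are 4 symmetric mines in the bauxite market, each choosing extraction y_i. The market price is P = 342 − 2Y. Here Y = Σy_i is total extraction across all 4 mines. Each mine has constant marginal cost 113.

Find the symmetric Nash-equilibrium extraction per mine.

A representative mine's profit is π_i = y_i(342 − 2Y) − 113y_i, with Y = y_i + Σ_{j≠i} y_j.
First-order condition: 229 − 4y_i − 2Σ_{j≠i} y_j = 0.
In a symmetric equilibrium every mine chooses the same y, so Σ_{j≠i} y_j = 3y. The condition becomes 229 − 10y = 0, giving y = 229/10 = 22.9.

22.9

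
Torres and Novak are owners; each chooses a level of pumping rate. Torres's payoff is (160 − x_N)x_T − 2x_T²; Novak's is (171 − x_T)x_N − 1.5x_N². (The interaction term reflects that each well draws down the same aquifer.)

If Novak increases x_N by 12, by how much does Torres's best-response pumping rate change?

Expanding Torres's payoff: 160x_T − x_Nx_T − 2x_T².
∂π/∂x_T = 160 − x_N − 4x_T = 0, so x_T = 40 − 0.25x_N.
The reaction-function slope is −0.25, so a 12-unit rise in x_N moves x_T by −0.25 × 12 = −3. Torres's best response falls — the actions are strategic substitutes.

-3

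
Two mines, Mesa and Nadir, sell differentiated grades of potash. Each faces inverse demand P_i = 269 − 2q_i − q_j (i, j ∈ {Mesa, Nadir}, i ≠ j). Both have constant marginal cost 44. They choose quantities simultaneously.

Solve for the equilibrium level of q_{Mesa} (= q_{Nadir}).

45

Mine Mesa's profit: π = q_{Mesa}(269 − 2q_{Mesa} − q_{Nadir}) − 44q_{Mesa}.
∂π/∂q_{Mesa} = 225 − 4q_{Mesa} − q_{Nadir} = 0 ⇒ q_{Mesa} = 56.25 − 0.25q_{Nadir}.
By symmetry q_{Nadir} = q_{Mesa}; substituting into the reaction function, 1.25q_{Mesa} = 56.25 and q_{Mesa} = 45.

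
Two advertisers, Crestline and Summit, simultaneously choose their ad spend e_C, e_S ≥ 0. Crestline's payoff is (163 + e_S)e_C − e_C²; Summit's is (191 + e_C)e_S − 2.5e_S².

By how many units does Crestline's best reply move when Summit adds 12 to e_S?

6

Expanding Crestline's payoff: 163e_C + e_Se_C − e_C².
∂π/∂e_C = 163 + e_S − 2e_C = 0, so e_C = 81.5 + 0.5e_S.
The reaction-function slope is 0.5, so a 12-unit rise in e_S moves e_C by 0.5 × 12 = 6. Crestline's best response rises — the actions are strategic complements.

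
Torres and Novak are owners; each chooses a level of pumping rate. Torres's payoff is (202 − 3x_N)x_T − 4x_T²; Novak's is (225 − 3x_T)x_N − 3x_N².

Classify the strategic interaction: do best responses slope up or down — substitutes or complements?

strategic substitutes

Expanding Torres's payoff: 202x_T − 3x_Nx_T − 4x_T².
∂π/∂x_T = 202 − 3x_N − 8x_T = 0, so x_T = 25.25 − 0.375x_N.
The best-response slope dx_T/dx_N = −0.375 < 0: the reaction function is downward-sloping, so the choices are strategic substitutes.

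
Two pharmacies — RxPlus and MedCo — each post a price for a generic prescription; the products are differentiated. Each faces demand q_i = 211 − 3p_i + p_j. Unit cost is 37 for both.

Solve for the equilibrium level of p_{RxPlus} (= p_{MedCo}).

RxPlus's profit: π = (p_{RxPlus} − 37)(211 − 3p_{RxPlus} + p_{MedCo}).
∂π/∂p_{RxPlus} = 322 − 6p_{RxPlus} + p_{MedCo} = 0 ⇒ p_{RxPlus} = 161/3 + (1/6)p_{MedCo}.
Setting p_{RxPlus} = p_{MedCo} in the reaction function: p_{RxPlus} = 161/3 + (1/6)p_{RxPlus}, so p_{RxPlus} = (161/3) / (5/6) = 64.4.

64.4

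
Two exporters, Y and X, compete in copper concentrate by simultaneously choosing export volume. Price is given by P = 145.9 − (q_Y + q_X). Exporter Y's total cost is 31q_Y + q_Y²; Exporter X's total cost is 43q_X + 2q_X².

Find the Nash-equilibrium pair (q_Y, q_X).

Exporter Y's profit: π = q_Y(145.9 − (q_Y + q_X)) − 31q_Y − q_Y².
∂π/∂q_Y = 114.9 − 4q_Y − q_X = 0, so q_Y = 28.725 − 0.25q_X.
For X: ∂π/∂q_X = 102.9 − 6q_X − q_Y = 0 ⇒ q_X = 17.15 − (1/6)q_Y.
Plugging q_X into Y's best response: q_Y = 28.725 − 0.25(17.15 − (1/6)q_Y) ⇒ (23/24)q_Y = 24.4375, so q_Y = 25.5.
Then q_X = 17.15 − (1/6)·25.5 = 12.9.

25.5, 12.9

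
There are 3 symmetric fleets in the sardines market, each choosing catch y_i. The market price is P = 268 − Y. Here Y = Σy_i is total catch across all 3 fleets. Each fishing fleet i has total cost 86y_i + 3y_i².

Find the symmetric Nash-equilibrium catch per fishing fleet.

18.2

A representative fishing fleet's profit is π_i = y_i(268 − Y) − 86y_i − 3y_i², with Y = y_i + Σ_{j≠i} y_j.
First-order condition: 182 − 8y_i − Σ_{j≠i} y_j = 0.
With identical fishing fleets, set every y_j = y: then 182 − 8y − 2y = 0, i.e. y = 182/10 = 18.2.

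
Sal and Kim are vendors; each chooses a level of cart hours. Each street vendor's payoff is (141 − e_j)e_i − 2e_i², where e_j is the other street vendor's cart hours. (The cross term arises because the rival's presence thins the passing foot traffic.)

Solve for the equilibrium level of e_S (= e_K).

28.2

Sal's payoff is (141 − e_K)e_S − 2e_S².
∂π/∂e_S = 141 − e_K − 4e_S = 0, so e_S = 35.25 − 0.25e_K.
By symmetry e_K = e_S; substituting into the reaction function, 1.25e_S = 35.25 and e_S = 28.2.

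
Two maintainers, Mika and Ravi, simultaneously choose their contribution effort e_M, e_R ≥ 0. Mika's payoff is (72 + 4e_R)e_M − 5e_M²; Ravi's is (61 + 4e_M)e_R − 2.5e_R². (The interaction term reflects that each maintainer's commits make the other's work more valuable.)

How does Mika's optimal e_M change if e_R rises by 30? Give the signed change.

Expanding Mika's payoff: 72e_M + 4e_Re_M − 5e_M².
∂π/∂e_M = 72 + 4e_R − 10e_M = 0, so e_M = 7.2 + 0.4e_R.
The reaction-function slope is 0.4, so a 30-unit rise in e_R moves e_M by 0.4 × 30 = 12. Mika's best response rises — the actions are strategic complements.

12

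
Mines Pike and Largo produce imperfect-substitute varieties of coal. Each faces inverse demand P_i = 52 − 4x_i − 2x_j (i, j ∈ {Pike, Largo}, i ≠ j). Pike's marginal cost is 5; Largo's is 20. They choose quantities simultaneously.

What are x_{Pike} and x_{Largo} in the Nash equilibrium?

5.2, 2.7

Mine Pike's profit: π = x_{Pike}(52 − 4x_{Pike} − 2x_{Largo}) − 5x_{Pike}.
∂π/∂x_{Pike} = 47 − 8x_{Pike} − 2x_{Largo} = 0 ⇒ x_{Pike} = 5.875 − 0.25x_{Largo}.
Similarly x_{Largo} = 4 − 0.25x_{Pike}.
Substituting the second reaction function into the first: x_{Pike} = 5.875 − 0.25(4 − 0.25x_{Pike}), which gives 0.9375x_{Pike} = 4.875 ⇒ x_{Pike} = 5.2.
Then x_{Largo} = 4 − 0.25·5.2 = 2.7.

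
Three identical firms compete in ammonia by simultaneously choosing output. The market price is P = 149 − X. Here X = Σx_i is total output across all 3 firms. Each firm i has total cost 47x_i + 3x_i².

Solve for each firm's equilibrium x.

A representative firm's profit is π_i = x_i(149 − X) − 47x_i − 3x_i², with X = x_i + Σ_{j≠i} x_j.
First-order condition: 102 − 8x_i − Σ_{j≠i} x_j = 0.
Imposing symmetry (x_j = x for all j) turns Σ_{j≠i} x_j into 2x, so 102 = 10x and x = 10.2.

10.2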